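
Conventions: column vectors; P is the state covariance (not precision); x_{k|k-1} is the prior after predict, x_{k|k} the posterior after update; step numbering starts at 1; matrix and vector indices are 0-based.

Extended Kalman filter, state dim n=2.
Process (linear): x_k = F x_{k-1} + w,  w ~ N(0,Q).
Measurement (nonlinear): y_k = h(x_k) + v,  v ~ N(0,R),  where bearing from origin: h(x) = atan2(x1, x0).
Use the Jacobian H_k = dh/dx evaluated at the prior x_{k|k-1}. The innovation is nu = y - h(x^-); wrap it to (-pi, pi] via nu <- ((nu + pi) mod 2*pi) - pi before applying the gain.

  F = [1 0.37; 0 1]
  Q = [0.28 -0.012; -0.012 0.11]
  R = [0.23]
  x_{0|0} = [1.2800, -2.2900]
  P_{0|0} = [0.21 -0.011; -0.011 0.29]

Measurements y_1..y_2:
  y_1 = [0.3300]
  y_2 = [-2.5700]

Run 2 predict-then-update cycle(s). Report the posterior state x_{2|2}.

x_post = [-0.3092, -2.5304]

step 1: x^-=[0.4327, -2.2900]  P^-=[0.5216 0.0843; 0.0843 0.4000]  H_jac=[0.4216 0.0797]  S=[0.3309]  K=[0.6848; 0.2037]  nu=[1.7140]  x^+=[1.6065, -1.9408]  P^+=[0.3664 0.0381; 0.0381 0.3863]
step 2: x^-=[0.8884, -1.9408]  P^-=[0.7275 0.1691; 0.1691 0.4963]  H_jac=[0.4260 0.1950]  S=[0.4090]  K=[0.8384; 0.4127]  nu=[-1.4285]  x^+=[-0.3092, -2.5304]  P^+=[0.4400 0.0276; 0.0276 0.4266]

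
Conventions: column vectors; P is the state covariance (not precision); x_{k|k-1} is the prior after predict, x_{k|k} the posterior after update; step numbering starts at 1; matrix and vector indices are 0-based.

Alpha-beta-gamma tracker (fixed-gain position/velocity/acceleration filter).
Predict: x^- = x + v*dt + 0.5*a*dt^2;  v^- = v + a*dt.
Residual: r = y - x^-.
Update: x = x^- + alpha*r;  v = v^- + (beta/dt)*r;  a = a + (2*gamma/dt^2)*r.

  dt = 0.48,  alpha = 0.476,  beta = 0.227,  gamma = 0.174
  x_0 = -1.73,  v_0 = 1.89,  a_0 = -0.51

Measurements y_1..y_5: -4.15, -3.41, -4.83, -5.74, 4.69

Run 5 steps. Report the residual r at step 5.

resid = 15.2410

step 1: x_pred=-0.8816  r=-3.2684  x^+=-2.4373  v^+=0.0995  a^+=-5.4467
step 2: x_pred=-3.0170  r=-0.3930  x^+=-3.2041  v^+=-2.7008  a^+=-6.0403
step 3: x_pred=-5.1963  r=0.3663  x^+=-5.0219  v^+=-5.4269  a^+=-5.4870
step 4: x_pred=-8.2589  r=2.5189  x^+=-7.0599  v^+=-6.8694  a^+=-1.6824
step 5: x_pred=-10.5510  r=15.2410  x^+=-3.2963  v^+=-0.4692  a^+=21.3379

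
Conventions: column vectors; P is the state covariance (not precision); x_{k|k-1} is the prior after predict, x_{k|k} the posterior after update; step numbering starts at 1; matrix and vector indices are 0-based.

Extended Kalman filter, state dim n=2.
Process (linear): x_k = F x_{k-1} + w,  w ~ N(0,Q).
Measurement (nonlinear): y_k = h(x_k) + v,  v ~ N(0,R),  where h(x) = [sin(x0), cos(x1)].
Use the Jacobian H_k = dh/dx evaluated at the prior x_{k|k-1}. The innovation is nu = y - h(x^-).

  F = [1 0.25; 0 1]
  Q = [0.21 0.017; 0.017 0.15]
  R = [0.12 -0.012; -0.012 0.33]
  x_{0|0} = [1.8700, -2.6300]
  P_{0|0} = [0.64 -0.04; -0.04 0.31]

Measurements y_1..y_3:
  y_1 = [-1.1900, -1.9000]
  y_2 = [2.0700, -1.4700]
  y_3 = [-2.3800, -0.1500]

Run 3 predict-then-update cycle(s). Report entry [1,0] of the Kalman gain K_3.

K[1,0] = 0.2019

step 1: x^-=[1.2125, -2.6300]  P^-=[0.8494 0.0545; 0.0545 0.4600]  H_jac=[0.3507 0.0000; 0.0000 0.4896]  S=[0.2245 -0.0026; -0.0026 0.4403]  K=[1.3278 0.0686; 0.0912 0.5121]  nu=[-2.1265, -1.0280]  x^+=[-1.6817, -3.3503]  P^+=[0.4520 0.0137; 0.0137 0.3429]
step 2: x^-=[-2.5192, -3.3503]  P^-=[0.6903 0.1164; 0.1164 0.4929]  H_jac=[-0.8125 0.0000; 0.0000 -0.2072]  S=[0.5757 0.0076; 0.0076 0.3512]  K=[-0.9736 -0.0476; -0.1605 -0.2874]  nu=[2.6529, -0.4917]  x^+=[-5.0787, -3.6348]  P^+=[0.1431 0.0195; 0.0195 0.4484]
step 3: x^-=[-5.9874, -3.6348]  P^-=[0.3908 0.1486; 0.1486 0.5984]  H_jac=[0.9566 0.0000; 0.0000 -0.4735]  S=[0.4776 -0.0793; -0.0793 0.4641]  K=[0.7797 -0.0184; 0.2019 -0.5759]  nu=[-2.6715, 0.7308]  x^+=[-8.0838, -4.5951]  P^+=[0.0980 0.0326; 0.0326 0.4065]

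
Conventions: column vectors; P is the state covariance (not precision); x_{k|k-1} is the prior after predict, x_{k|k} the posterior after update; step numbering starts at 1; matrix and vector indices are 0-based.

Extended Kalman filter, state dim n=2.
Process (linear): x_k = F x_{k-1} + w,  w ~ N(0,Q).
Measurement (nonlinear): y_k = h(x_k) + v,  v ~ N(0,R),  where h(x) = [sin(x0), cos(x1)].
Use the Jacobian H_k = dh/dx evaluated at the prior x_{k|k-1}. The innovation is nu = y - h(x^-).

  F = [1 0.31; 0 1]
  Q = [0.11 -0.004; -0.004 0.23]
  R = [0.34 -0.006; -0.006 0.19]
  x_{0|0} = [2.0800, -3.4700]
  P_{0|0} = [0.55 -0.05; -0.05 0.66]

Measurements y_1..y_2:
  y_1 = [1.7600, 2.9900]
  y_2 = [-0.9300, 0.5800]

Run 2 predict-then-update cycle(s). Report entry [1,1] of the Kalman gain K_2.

step 1: x^-=[1.0043, -3.4700]  P^-=[0.6924 0.1506; 0.1506 0.8900]  H_jac=[0.5367 0.0000; 0.0000 -0.3225]  S=[0.5394 -0.0321; -0.0321 0.2826]  K=[0.6833 -0.0944; 0.0900 -1.0056]  nu=[0.9162, 3.9366]  x^+=[1.2589, -7.3461]  P^+=[0.4339 0.0683; 0.0683 0.5941]
step 2: x^-=[-1.0184, -7.3461]  P^-=[0.6434 0.2484; 0.2484 0.8241]  H_jac=[0.5247 0.0000; 0.0000 0.8738]  S=[0.5172 0.1079; 0.1079 0.8192]  K=[0.6144 0.1841; 0.0706 0.8697]  nu=[-0.0787, 0.0937]  x^+=[-1.0495, -7.2702]  P^+=[0.3960 0.0358; 0.0358 0.1886]

K[1,1] = 0.8697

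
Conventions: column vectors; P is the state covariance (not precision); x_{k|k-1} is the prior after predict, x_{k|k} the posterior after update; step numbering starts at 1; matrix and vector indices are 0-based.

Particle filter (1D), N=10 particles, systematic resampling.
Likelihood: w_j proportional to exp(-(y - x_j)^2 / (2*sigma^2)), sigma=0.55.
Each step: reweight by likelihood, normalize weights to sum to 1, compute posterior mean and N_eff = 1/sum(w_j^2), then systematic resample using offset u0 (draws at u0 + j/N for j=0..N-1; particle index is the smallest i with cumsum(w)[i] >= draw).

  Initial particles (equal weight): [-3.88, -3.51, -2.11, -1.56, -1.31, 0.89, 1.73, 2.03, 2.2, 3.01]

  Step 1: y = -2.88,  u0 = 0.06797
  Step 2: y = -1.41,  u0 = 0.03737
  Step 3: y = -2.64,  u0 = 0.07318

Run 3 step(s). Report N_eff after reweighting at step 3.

step 1: w=[0.1652, 0.4478, 0.3239, 0.0484, 0.0147, 0.0000, 0.0000, 0.0000, 0.0000, 0.0000]  mean=-2.9910  Neff=2.9828  idx=[0, 1, 1, 1, 1, 1, 2, 2, 2, 3]
step 2: w=[0.0000, 0.0003, 0.0003, 0.0003, 0.0003, 0.0003, 0.1933, 0.1933, 0.1933, 0.4186]  mean=-1.8819  Neff=3.4804  idx=[6, 6, 7, 7, 8, 8, 9, 9, 9, 9]
step 3: w=[0.1444, 0.1444, 0.1444, 0.1444, 0.1444, 0.1444, 0.0334, 0.0334, 0.0334, 0.0334]  mean=-2.0365  Neff=7.7184  idx=[0, 1, 1, 2, 3, 3, 4, 5, 6, 9]

N_eff = 7.7184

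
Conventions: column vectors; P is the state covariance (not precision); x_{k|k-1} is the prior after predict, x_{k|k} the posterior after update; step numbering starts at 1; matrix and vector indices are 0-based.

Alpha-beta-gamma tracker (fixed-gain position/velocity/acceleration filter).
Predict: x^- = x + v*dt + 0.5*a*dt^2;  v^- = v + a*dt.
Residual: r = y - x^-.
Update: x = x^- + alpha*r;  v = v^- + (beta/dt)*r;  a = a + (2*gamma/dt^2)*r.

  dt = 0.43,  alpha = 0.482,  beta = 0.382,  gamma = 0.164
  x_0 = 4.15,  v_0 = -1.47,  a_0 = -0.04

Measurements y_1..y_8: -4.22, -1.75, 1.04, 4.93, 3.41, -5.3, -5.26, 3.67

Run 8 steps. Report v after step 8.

step 1: x_pred=3.5142  r=-7.7342  x^+=-0.2137  v^+=-8.3580  a^+=-13.7599
step 2: x_pred=-5.0798  r=3.3298  x^+=-3.4748  v^+=-11.3168  a^+=-7.8532
step 3: x_pred=-9.0670  r=10.1070  x^+=-4.1955  v^+=-5.7148  a^+=10.0760
step 4: x_pred=-5.7213  r=10.6513  x^+=-0.5874  v^+=8.0802  a^+=28.9707
step 5: x_pred=5.5654  r=-2.1554  x^+=4.5265  v^+=18.6227  a^+=25.1471
step 6: x_pred=14.8591  r=-20.1591  x^+=5.1424  v^+=11.5272  a^+=-10.6139
step 7: x_pred=9.1179  r=-14.3779  x^+=2.1877  v^+=-5.8097  a^+=-36.1192
step 8: x_pred=-3.6497  r=7.3197  x^+=-0.1216  v^+=-14.8384  a^+=-23.1347

v_post = -14.8384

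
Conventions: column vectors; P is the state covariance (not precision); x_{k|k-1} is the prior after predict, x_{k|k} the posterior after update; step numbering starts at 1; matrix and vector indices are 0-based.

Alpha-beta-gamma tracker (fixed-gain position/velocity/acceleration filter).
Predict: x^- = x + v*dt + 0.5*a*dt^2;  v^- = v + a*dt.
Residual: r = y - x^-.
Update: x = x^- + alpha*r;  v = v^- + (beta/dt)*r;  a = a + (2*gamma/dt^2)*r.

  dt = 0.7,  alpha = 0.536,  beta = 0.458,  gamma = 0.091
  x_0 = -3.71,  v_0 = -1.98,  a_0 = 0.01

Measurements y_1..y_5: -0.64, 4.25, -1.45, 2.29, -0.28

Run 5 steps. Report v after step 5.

step 1: x_pred=-5.0936  r=4.4536  x^+=-2.7064  v^+=0.9409  a^+=1.6642
step 2: x_pred=-1.6401  r=5.8901  x^+=1.5170  v^+=5.9596  a^+=3.8519
step 3: x_pred=6.6325  r=-8.0825  x^+=2.3003  v^+=3.3677  a^+=0.8499
step 4: x_pred=4.8659  r=-2.5759  x^+=3.4852  v^+=2.2773  a^+=-0.1069
step 5: x_pred=5.0531  r=-5.3331  x^+=2.1946  v^+=-1.2869  a^+=-2.0878

v_post = -1.2869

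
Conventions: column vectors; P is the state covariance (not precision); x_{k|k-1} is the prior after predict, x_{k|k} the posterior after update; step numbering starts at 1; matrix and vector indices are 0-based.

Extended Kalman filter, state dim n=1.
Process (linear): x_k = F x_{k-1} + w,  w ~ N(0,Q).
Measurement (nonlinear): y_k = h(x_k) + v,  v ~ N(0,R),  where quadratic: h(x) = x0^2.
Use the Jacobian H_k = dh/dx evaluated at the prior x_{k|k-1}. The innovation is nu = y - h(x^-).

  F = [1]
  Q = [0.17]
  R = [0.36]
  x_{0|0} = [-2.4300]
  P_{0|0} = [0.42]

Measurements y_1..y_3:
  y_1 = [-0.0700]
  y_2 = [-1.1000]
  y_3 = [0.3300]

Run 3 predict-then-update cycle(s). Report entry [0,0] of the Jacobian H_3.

step 1: x^-=[-2.4300]  P^-=[0.5900]  H_jac=[-4.8600]  S=[14.2956]  K=[-0.2006]  nu=[-5.9749]  x^+=[-1.2316]  P^+=[0.0149]
step 2: x^-=[-1.2316]  P^-=[0.1849]  H_jac=[-2.4631]  S=[1.4815]  K=[-0.3073]  nu=[-2.6167]  x^+=[-0.4273]  P^+=[0.0449]
step 3: x^-=[-0.4273]  P^-=[0.2149]  H_jac=[-0.8547]  S=[0.5170]  K=[-0.3553]  nu=[0.1474]  x^+=[-0.4797]  P^+=[0.1497]

H_jac[0,0] = -0.8547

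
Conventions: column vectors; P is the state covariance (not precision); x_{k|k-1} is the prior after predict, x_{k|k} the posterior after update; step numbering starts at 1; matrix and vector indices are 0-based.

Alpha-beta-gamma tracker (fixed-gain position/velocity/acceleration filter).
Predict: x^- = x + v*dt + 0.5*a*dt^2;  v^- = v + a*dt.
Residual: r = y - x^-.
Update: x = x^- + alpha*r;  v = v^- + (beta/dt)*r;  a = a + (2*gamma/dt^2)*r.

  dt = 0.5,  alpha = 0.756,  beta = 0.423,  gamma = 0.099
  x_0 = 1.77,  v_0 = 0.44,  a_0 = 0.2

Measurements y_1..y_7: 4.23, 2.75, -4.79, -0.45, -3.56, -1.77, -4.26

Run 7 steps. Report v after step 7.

step 1: x_pred=2.0150  r=2.2150  x^+=3.6895  v^+=2.4139  a^+=1.9543
step 2: x_pred=5.1408  r=-2.3908  x^+=3.3333  v^+=1.3684  a^+=0.0608
step 3: x_pred=4.0252  r=-8.8152  x^+=-2.6391  v^+=-6.0588  a^+=-6.9208
step 4: x_pred=-6.5336  r=6.0836  x^+=-1.9344  v^+=-4.3725  a^+=-2.1026
step 5: x_pred=-4.3835  r=0.8235  x^+=-3.7609  v^+=-4.7271  a^+=-1.4504
step 6: x_pred=-6.3058  r=4.5358  x^+=-2.8767  v^+=-1.6151  a^+=2.1419
step 7: x_pred=-3.4165  r=-0.8435  x^+=-4.0542  v^+=-1.2577  a^+=1.4739

v_post = -1.2577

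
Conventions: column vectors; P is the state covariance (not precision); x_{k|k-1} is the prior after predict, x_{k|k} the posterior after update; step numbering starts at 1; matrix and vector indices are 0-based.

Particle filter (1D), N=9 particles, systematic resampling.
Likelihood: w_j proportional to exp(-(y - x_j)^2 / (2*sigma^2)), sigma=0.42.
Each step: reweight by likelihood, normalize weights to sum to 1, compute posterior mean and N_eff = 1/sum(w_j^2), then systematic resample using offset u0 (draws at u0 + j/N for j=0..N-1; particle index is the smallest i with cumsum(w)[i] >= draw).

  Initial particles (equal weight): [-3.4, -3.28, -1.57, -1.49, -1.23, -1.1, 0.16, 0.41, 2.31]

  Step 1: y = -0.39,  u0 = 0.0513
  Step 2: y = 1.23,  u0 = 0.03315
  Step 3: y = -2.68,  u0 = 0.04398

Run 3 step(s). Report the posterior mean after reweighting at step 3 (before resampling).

step 1: w=[0.0000, 0.0000, 0.0191, 0.0320, 0.1335, 0.2363, 0.4184, 0.1608, 0.0000]  mean=-0.3688  Neff=3.6234  idx=[4, 4, 5, 5, 6, 6, 6, 6, 7]
step 2: w=[0.0000, 0.0000, 0.0000, 0.0000, 0.1279, 0.1279, 0.1279, 0.1279, 0.4882]  mean=0.2821  Neff=3.2910  idx=[4, 5, 5, 6, 7, 8, 8, 8, 8]
step 3: w=[0.1976, 0.1976, 0.1976, 0.1976, 0.1976, 0.0030, 0.0030, 0.0030, 0.0030]  mean=0.1630  Neff=5.1195  idx=[0, 0, 1, 1, 2, 3, 3, 4, 4]

post_mean = 0.1630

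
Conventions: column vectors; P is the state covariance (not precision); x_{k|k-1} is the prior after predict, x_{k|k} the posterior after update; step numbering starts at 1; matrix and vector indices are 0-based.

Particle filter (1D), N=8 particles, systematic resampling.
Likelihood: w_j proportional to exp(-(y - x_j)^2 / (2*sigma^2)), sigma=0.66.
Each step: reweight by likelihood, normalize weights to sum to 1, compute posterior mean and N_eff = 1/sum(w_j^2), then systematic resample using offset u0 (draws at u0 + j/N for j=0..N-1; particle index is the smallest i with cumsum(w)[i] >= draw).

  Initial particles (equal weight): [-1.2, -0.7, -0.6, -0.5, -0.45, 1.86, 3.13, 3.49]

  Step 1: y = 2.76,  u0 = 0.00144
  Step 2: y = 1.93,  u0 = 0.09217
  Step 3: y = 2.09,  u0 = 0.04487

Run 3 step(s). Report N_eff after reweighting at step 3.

step 1: w=[0.0000, 0.0000, 0.0000, 0.0000, 0.0000, 0.2203, 0.4770, 0.3028]  mean=2.9592  Neff=2.7198  idx=[5, 5, 6, 6, 6, 6, 7, 7]
step 2: w=[0.3456, 0.3456, 0.0666, 0.0666, 0.0666, 0.0666, 0.0213, 0.0213]  mean=2.2675  Neff=3.8832  idx=[0, 0, 0, 1, 1, 2, 4, 6]
step 3: w=[0.1746, 0.1746, 0.1746, 0.1746, 0.1746, 0.0536, 0.0536, 0.0196]  mean=2.0281  Neff=6.3041  idx=[0, 0, 1, 2, 3, 3, 4, 5]

N_eff = 6.3041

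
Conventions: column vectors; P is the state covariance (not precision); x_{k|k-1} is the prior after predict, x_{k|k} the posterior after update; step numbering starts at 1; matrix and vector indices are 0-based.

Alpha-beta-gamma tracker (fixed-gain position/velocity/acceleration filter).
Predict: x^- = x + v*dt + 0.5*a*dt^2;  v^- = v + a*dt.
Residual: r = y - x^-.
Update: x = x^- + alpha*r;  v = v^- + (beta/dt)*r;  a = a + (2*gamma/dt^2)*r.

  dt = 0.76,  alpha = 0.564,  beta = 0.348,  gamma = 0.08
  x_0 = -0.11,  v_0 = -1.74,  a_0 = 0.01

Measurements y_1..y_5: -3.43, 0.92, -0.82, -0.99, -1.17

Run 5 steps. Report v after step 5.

step 1: x_pred=-1.4295  r=-2.0005  x^+=-2.5578  v^+=-2.6484  a^+=-0.5442
step 2: x_pred=-4.7277  r=5.6477  x^+=-1.5424  v^+=-0.4759  a^+=1.0203
step 3: x_pred=-1.6094  r=0.7894  x^+=-1.1642  v^+=0.6610  a^+=1.2390
step 4: x_pred=-0.3040  r=-0.6860  x^+=-0.6909  v^+=1.2885  a^+=1.0490
step 5: x_pred=0.5913  r=-1.7613  x^+=-0.4021  v^+=1.2792  a^+=0.5611

v_post = 1.2792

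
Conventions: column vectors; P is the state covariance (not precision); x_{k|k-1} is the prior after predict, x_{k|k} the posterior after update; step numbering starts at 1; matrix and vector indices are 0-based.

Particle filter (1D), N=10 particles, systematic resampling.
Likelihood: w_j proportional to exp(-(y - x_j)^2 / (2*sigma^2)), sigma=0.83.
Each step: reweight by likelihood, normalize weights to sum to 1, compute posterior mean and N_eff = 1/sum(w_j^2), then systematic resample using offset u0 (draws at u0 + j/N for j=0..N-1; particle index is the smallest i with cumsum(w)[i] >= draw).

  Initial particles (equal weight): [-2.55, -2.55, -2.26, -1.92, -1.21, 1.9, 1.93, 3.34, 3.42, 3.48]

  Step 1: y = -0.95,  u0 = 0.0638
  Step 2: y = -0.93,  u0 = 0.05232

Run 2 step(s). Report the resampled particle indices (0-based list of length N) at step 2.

step 1: w=[0.0756, 0.0756, 0.1396, 0.2450, 0.4617, 0.0013, 0.0012, 0.0000, 0.0000, 0.0000]  mean=-1.7253  Neff=3.2885  idx=[0, 2, 2, 3, 3, 4, 4, 4, 4, 4]
step 2: w=[0.0232, 0.0432, 0.0432, 0.0766, 0.0766, 0.1474, 0.1474, 0.1474, 0.1474, 0.1474]  mean=-1.4407  Neff=8.0207  idx=[1, 3, 4, 5, 6, 6, 7, 8, 8, 9]

resampled_idx = [1, 3, 4, 5, 6, 6, 7, 8, 8, 9]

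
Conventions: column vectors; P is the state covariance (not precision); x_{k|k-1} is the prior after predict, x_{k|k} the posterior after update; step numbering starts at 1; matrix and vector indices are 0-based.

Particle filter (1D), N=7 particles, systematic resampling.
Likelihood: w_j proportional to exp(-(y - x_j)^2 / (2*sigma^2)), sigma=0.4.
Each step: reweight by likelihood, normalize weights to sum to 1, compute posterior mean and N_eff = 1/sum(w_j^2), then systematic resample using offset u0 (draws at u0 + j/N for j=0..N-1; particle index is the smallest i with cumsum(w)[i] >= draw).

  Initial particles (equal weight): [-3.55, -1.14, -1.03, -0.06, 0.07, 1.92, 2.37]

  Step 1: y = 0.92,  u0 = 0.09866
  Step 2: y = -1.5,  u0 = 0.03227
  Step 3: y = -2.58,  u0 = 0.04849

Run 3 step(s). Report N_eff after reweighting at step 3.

step 1: w=[0.0000, 0.0000, 0.0000, 0.2491, 0.5238, 0.2201, 0.0070]  mean=0.4608  Neff=2.5982  idx=[3, 3, 4, 4, 4, 5, 5]
step 2: w=[0.3468, 0.3468, 0.1021, 0.1021, 0.1021, 0.0000, 0.0000]  mean=-0.0202  Neff=3.6782  idx=[0, 0, 0, 1, 1, 2, 3]
step 3: w=[0.1907, 0.1907, 0.1907, 0.1907, 0.1907, 0.0233, 0.0233]  mean=-0.0539  Neff=5.4689  idx=[0, 1, 1, 2, 3, 4, 4]

N_eff = 5.4689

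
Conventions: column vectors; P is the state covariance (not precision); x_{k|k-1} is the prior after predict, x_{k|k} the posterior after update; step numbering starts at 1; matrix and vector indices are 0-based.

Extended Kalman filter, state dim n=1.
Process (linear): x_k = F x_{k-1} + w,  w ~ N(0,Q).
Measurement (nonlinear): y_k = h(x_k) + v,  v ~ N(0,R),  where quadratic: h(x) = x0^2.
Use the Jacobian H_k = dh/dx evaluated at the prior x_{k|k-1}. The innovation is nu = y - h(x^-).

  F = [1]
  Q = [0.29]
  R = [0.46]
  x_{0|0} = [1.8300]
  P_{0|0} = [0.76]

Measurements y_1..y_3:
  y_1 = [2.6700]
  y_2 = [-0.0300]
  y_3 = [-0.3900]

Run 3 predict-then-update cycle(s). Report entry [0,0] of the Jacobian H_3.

step 1: x^-=[1.8300]  P^-=[1.0500]  H_jac=[3.6600]  S=[14.5254]  K=[0.2646]  nu=[-0.6789]  x^+=[1.6504]  P^+=[0.0333]
step 2: x^-=[1.6504]  P^-=[0.3233]  H_jac=[3.3008]  S=[3.9818]  K=[0.2680]  nu=[-2.7538]  x^+=[0.9125]  P^+=[0.0373]
step 3: x^-=[0.9125]  P^-=[0.3273]  H_jac=[1.8250]  S=[1.5502]  K=[0.3854]  nu=[-1.2226]  x^+=[0.4413]  P^+=[0.0971]

H_jac[0,0] = 1.8250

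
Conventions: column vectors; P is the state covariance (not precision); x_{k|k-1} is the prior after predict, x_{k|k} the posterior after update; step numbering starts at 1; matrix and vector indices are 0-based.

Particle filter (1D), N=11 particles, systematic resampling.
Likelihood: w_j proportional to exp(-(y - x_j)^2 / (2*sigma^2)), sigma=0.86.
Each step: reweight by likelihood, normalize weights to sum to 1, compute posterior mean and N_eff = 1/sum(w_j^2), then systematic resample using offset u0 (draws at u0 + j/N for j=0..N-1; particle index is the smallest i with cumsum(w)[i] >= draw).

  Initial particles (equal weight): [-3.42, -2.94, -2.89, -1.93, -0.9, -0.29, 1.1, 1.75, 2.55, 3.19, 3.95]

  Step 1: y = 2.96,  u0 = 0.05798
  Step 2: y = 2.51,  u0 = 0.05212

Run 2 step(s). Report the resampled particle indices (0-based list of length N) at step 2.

resampled_idx = [0, 1, 2, 3, 3, 4, 5, 6, 7, 8, 9]

step 1: w=[0.0000, 0.0000, 0.0000, 0.0000, 0.0000, 0.0003, 0.0339, 0.1308, 0.3141, 0.3395, 0.1814]  mean=2.8666  Neff=3.7725  idx=[7, 7, 8, 8, 8, 9, 9, 9, 9, 10, 10]
step 2: w=[0.0871, 0.0871, 0.1286, 0.1286, 0.1286, 0.0942, 0.0942, 0.0942, 0.0942, 0.0317, 0.0317]  mean=2.7404  Neff=9.7796  idx=[0, 1, 2, 3, 3, 4, 5, 6, 7, 8, 9]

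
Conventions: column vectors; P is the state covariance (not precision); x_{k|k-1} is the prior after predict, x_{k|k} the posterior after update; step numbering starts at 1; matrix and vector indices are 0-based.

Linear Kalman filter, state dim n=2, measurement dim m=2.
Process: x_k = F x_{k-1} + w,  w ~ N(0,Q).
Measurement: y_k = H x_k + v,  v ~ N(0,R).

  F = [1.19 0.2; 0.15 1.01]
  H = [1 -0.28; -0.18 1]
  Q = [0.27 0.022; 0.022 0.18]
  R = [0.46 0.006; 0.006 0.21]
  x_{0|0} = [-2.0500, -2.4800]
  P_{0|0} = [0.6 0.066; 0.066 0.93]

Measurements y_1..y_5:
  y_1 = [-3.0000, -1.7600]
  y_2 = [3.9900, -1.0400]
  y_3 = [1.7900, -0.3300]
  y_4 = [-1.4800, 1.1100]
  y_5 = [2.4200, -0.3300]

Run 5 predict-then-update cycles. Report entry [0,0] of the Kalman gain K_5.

step 1: x^-=[-2.9355, -2.8123]  P^-=[1.1883 0.3983; 0.3983 1.1622]  S=[1.5164 -0.1150; -0.1150 1.2673]  K=[0.7261 0.2114; 0.1141 0.8708]  nu=[-0.8519, 0.5239]  x^+=[-3.4434, -2.4532]  P^+=[0.3674 0.1149; 0.1149 0.2042]
step 2: x^-=[-4.5883, -2.9943]  P^-=[0.8532 0.2704; 0.2704 0.4314]  S=[1.1956 0.0156; 0.0156 0.5717]  K=[0.6479 0.1866; 0.1164 0.6663]  nu=[7.7399, 1.1284]  x^+=[0.6365, -1.3416]  P^+=[0.3277 0.1021; 0.1021 0.1590]
step 3: x^-=[0.4892, -1.2595]  P^-=[0.7890 0.2383; 0.2383 0.3805]  S=[1.1454 0.0078; 0.0078 0.5302]  K=[0.6294 0.1724; 0.1108 0.6350]  nu=[0.9482, 1.0176]  x^+=[1.2614, -0.5083]  P^+=[0.3178 0.0972; 0.0972 0.1515]
step 4: x^-=[1.3994, -0.3242]  P^-=[0.7723 0.2290; 0.2290 0.3712]  S=[1.1332 0.0036; 0.0036 0.5237]  K=[0.6244 0.1675; 0.1084 0.6292]  nu=[-2.9702, 1.6861]  x^+=[-0.1728, 0.4148]  P^+=[0.3150 0.0956; 0.0956 0.1500]
step 5: x^-=[-0.1227, 0.3930]  P^-=[0.7676 0.2263; 0.2263 0.3691]  S=[1.1298 0.0022; 0.0022 0.5225]  K=[0.6230 0.1661; 0.1076 0.6280]  nu=[2.6527, -0.7451]  x^+=[1.4062, 0.2106]  P^+=[0.3142 0.0952; 0.0952 0.1497]

K[0,0] = 0.6230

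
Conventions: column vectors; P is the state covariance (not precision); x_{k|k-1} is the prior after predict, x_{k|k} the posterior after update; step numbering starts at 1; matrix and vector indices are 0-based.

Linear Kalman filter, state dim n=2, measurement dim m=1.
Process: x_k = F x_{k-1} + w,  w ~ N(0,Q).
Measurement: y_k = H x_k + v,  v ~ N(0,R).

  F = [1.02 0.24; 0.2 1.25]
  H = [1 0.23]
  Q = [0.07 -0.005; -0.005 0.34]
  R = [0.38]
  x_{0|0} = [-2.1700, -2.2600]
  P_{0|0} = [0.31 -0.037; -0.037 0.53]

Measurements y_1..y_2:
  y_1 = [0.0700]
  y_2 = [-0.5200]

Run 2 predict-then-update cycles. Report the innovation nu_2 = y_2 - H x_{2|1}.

innov = [1.4173]

step 1: x^-=[-2.7558, -3.2590]  P^-=[0.4049 0.1683; 0.1683 1.1620]  S=[0.9238]  K=[0.4802; 0.4715]  nu=[3.5754]  x^+=[-1.0388, -1.5733]  P^+=[0.1919 -0.0409; -0.0409 0.9567]
step 2: x^-=[-1.4372, -2.1744]  P^-=[0.3047 0.2671; 0.2671 1.8220]  S=[0.9040]  K=[0.4051; 0.7590]  nu=[1.4173]  x^+=[-0.8631, -1.0986]  P^+=[0.1564 -0.0109; -0.0109 1.3012]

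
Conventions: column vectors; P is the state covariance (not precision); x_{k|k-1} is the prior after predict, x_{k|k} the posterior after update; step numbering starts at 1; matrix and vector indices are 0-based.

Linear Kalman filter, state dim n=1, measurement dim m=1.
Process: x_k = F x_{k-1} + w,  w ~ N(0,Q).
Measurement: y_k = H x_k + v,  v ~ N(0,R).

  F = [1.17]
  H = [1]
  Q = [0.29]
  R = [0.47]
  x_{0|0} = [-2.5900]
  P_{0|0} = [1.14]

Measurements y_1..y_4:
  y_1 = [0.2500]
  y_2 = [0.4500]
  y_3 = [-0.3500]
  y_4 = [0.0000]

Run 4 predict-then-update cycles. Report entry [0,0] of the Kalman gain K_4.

step 1: x^-=[-3.0303]  P^-=[1.8505]  S=[2.3205]  K=[0.7975]  nu=[3.2803]  x^+=[-0.4144]  P^+=[0.3748]
step 2: x^-=[-0.4848]  P^-=[0.8031]  S=[1.2731]  K=[0.6308]  nu=[0.9348]  x^+=[0.1049]  P^+=[0.2965]
step 3: x^-=[0.1227]  P^-=[0.6959]  S=[1.1659]  K=[0.5969]  nu=[-0.4727]  x^+=[-0.1594]  P^+=[0.2805]
step 4: x^-=[-0.1865]  P^-=[0.6740]  S=[1.1440]  K=[0.5892]  nu=[0.1865]  x^+=[-0.0766]  P^+=[0.2769]

K[0,0] = 0.5892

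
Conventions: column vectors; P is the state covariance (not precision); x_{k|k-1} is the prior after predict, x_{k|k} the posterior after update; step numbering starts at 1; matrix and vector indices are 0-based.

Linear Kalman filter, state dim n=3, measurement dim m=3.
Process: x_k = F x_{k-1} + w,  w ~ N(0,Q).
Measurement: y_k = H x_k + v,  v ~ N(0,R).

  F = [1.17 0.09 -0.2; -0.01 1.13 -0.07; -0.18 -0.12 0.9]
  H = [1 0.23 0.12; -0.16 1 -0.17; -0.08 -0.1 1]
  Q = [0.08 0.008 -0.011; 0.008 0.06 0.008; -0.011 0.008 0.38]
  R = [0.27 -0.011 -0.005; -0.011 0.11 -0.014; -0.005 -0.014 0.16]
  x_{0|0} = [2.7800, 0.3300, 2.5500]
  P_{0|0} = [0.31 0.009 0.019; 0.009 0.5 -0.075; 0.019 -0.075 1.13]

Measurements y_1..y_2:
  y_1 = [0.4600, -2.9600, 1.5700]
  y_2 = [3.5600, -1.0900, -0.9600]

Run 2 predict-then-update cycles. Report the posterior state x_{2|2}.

x_post = [2.8030, -1.3083, -0.3620]

step 1: x^-=[2.7723, 0.1666, 1.7550]  P^-=[0.5493 0.0988 -0.2737; 0.0988 0.7157 -0.2091; -0.2737 -0.2091 1.3230]  S=[0.8445 0.1688 -0.2350; 0.1688 0.9026 -0.4823; -0.2350 -0.4823 1.5808]  K=[0.6223 -0.1362 -0.1562; 0.1408 0.8389 0.0944; 0.0459 0.0292 0.8797]  nu=[-2.5612, -2.3847, 0.0534]  x^+=[1.4950, -2.1896, 1.6148]  P^+=[0.1704 0.0056 -0.0120; 0.0056 0.0924 0.0123; -0.0120 0.0123 0.1404]
step 2: x^-=[1.2291, -2.6022, 1.4469]  P^-=[0.3260 0.0228 -0.0858; 0.0228 0.1766 -0.0016; -0.0858 -0.0016 0.5020]  S=[0.6024 0.0053 -0.0629; 0.0053 0.2980 -0.1033; -0.0629 -0.1033 0.6803]  K=[0.5196 -0.1058 -0.1358; 0.1071 0.6038 0.0707; 0.0356 0.0152 0.7539]  nu=[2.7558, 1.9549, -2.5688]  x^+=[2.8030, -1.3083, -0.3620]  P^+=[0.1422 0.0054 -0.0109; 0.0054 0.0667 0.0094; -0.0109 0.0094 0.1203]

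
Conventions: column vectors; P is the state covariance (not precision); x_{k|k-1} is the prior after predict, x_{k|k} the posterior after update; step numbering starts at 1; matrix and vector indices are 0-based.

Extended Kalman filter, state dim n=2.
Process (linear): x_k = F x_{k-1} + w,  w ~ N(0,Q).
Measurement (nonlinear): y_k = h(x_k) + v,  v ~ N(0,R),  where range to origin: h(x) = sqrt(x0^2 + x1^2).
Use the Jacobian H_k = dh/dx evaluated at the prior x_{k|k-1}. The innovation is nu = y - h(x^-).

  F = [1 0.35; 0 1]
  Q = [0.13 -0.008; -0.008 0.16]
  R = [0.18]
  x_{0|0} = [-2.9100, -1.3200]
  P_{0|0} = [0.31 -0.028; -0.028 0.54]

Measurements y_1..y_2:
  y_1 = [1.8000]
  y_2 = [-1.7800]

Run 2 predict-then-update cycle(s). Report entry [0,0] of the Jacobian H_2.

H_jac[0,0] = -0.9850

step 1: x^-=[-3.3720, -1.3200]  P^-=[0.4866 0.1530; 0.1530 0.7000]  H_jac=[-0.9312 -0.3645]  S=[0.7988]  K=[-0.6370; -0.4978]  nu=[-1.8212]  x^+=[-2.2119, -0.4134]  P^+=[0.1624 -0.1003; -0.1003 0.5021]
step 2: x^-=[-2.3566, -0.4134]  P^-=[0.2837 0.0674; 0.0674 0.6621]  H_jac=[-0.9850 -0.1728]  S=[0.4979]  K=[-0.5846; -0.3631]  nu=[-4.1726]  x^+=[0.0825, 1.1016]  P^+=[0.1135 -0.0383; -0.0383 0.5964]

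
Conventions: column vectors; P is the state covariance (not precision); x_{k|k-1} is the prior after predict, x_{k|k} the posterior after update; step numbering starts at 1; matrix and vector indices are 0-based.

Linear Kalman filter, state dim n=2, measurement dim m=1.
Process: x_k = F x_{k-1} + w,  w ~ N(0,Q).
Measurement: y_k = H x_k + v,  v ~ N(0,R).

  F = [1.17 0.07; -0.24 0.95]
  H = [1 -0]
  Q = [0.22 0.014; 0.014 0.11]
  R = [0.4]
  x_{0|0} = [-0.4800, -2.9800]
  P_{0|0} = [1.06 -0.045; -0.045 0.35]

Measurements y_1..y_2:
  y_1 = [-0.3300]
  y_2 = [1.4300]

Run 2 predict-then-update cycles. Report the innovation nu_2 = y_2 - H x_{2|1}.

innov = [2.1106]

step 1: x^-=[-0.7702, -2.7158]  P^-=[1.6654 -0.3096; -0.3096 0.5075]  S=[2.0654]  K=[0.8063; -0.1499]  nu=[0.4402]  x^+=[-0.4153, -2.7818]  P^+=[0.3225 -0.0600; -0.0600 0.4610]
step 2: x^-=[-0.6806, -2.5430]  P^-=[0.6540 -0.1116; -0.1116 0.5720]  S=[1.0540]  K=[0.6205; -0.1058]  nu=[2.1106]  x^+=[0.6290, -2.7664]  P^+=[0.2482 -0.0423; -0.0423 0.5602]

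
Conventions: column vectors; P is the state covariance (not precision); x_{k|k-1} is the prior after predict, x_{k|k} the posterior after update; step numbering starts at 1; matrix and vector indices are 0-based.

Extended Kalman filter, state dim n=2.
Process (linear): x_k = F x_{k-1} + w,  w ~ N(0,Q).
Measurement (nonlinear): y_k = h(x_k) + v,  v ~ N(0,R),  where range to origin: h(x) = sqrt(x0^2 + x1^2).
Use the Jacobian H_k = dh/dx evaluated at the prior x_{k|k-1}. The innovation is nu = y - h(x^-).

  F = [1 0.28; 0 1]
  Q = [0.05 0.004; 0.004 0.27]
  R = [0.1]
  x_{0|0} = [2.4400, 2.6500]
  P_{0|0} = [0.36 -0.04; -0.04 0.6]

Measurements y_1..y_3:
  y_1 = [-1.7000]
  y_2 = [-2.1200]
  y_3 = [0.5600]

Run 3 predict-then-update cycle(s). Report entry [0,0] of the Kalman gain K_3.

K[0,0] = -0.0614

step 1: x^-=[3.1820, 2.6500]  P^-=[0.4346 0.1320; 0.1320 0.8700]  H_jac=[0.7684 0.6399]  S=[0.8428]  K=[0.4965; 0.7810]  nu=[-5.8410]  x^+=[0.2817, -1.9118]  P^+=[0.2269 -0.1948; -0.1948 0.3560]
step 2: x^-=[-0.2535, -1.9118]  P^-=[0.1957 -0.0911; -0.0911 0.6260]  H_jac=[-0.1315 -0.9913]  S=[0.6948]  K=[0.0930; -0.8759]  nu=[-4.0485]  x^+=[-0.6301, 1.6343]  P^+=[0.1897 -0.0345; -0.0345 0.0929]
step 3: x^-=[-0.1725, 1.6343]  P^-=[0.2276 -0.0045; -0.0045 0.3629]  H_jac=[-0.1050 0.9945]  S=[0.4624]  K=[-0.0614; 0.7816]  nu=[-1.0834]  x^+=[-0.1060, 0.7875]  P^+=[0.2259 0.0177; 0.0177 0.0805]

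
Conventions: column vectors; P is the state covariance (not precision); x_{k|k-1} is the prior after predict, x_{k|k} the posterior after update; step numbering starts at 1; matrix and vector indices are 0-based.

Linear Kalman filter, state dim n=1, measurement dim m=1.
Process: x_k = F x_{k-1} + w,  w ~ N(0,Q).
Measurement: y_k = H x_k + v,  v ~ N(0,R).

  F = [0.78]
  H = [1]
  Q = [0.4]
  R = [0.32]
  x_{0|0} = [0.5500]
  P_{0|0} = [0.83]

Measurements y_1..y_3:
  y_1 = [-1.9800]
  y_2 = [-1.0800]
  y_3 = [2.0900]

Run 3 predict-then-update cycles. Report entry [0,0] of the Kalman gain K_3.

K[0,0] = 0.6202

step 1: x^-=[0.4290]  P^-=[0.9050]  S=[1.2250]  K=[0.7388]  nu=[-2.4090]  x^+=[-1.3507]  P^+=[0.2364]
step 2: x^-=[-1.0535]  P^-=[0.5438]  S=[0.8638]  K=[0.6296]  nu=[-0.0265]  x^+=[-1.0702]  P^+=[0.2015]
step 3: x^-=[-0.8348]  P^-=[0.5226]  S=[0.8426]  K=[0.6202]  nu=[2.9248]  x^+=[0.9792]  P^+=[0.1985]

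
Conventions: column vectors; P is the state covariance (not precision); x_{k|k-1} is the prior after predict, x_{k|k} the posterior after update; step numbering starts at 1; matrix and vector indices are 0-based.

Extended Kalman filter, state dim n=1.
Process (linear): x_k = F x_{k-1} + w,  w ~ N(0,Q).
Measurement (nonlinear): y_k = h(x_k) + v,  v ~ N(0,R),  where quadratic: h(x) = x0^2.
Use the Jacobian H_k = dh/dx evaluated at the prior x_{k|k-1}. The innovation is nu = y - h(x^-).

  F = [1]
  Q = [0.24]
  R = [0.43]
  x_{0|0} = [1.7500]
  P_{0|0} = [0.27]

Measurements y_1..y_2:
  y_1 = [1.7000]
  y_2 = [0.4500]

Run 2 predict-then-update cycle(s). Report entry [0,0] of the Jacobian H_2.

H_jac[0,0] = 2.7716

step 1: x^-=[1.7500]  P^-=[0.5100]  H_jac=[3.5000]  S=[6.6775]  K=[0.2673]  nu=[-1.3625]  x^+=[1.3858]  P^+=[0.0328]
step 2: x^-=[1.3858]  P^-=[0.2728]  H_jac=[2.7716]  S=[2.5259]  K=[0.2994]  nu=[-1.4704]  x^+=[0.9456]  P^+=[0.0464]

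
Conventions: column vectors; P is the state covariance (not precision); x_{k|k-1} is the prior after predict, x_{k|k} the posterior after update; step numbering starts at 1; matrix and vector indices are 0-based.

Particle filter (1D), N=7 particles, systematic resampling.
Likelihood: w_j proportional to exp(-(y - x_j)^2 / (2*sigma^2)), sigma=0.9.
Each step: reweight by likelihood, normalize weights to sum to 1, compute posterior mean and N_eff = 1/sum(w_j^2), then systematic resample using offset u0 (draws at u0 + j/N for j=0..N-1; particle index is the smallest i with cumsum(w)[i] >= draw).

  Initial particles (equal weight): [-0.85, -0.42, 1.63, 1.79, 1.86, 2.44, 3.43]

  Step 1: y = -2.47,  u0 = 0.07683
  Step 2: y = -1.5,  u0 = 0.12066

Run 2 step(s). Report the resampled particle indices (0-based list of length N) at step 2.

resampled_idx = [0, 1, 2, 3, 4, 5, 6]

step 1: w=[0.7258, 0.2740, 0.0001, 0.0001, 0.0000, 0.0000, 0.0000]  mean=-0.7317  Neff=1.6615  idx=[0, 0, 0, 0, 0, 1, 1]
step 2: w=[0.1597, 0.1597, 0.1597, 0.1597, 0.1597, 0.1009, 0.1009]  mean=-0.7633  Neff=6.7662  idx=[0, 1, 2, 3, 4, 5, 6]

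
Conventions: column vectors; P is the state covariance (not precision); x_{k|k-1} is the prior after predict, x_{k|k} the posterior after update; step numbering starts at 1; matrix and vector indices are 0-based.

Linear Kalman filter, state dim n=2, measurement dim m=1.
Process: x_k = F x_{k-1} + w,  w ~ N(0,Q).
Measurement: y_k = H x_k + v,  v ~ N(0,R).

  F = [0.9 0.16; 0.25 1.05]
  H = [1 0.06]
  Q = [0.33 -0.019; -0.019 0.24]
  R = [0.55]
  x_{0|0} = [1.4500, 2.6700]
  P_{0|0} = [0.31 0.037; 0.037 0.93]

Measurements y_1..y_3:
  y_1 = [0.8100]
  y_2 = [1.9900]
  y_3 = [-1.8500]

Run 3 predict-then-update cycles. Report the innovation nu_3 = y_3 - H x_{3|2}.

innov = [-4.1178]

step 1: x^-=[1.7322, 3.1660]  P^-=[0.6156 0.2434; 0.2434 1.3041]  S=[1.1995]  K=[0.5254; 0.2682]  nu=[-1.1122]  x^+=[1.1479, 2.8677]  P^+=[0.2845 0.0744; 0.0744 1.2179]
step 2: x^-=[1.4919, 3.2981]  P^-=[0.6130 0.3229; 0.3229 1.6395]  S=[1.2077]  K=[0.5237; 0.3488]  nu=[0.3002]  x^+=[1.6491, 3.4028]  P^+=[0.2819 0.1023; 0.1023 1.4926]
step 3: x^-=[2.0287, 3.9852]  P^-=[0.6260 0.3959; 0.3959 1.9569]  S=[1.2306]  K=[0.5280; 0.4172]  nu=[-4.1178]  x^+=[-0.1456, 2.2674]  P^+=[0.2829 0.1249; 0.1249 1.7427]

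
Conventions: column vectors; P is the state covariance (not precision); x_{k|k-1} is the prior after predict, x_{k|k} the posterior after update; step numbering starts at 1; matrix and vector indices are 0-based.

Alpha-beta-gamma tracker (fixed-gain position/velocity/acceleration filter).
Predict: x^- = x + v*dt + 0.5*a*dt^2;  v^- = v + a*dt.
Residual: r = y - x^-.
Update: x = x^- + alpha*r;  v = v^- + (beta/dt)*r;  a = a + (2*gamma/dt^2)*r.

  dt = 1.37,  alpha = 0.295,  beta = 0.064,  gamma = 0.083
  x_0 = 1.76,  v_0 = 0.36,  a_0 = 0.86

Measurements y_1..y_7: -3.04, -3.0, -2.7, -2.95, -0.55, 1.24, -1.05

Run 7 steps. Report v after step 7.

step 1: x_pred=3.0603  r=-6.1003  x^+=1.2607  v^+=1.2532  a^+=0.3205
step 2: x_pred=3.2783  r=-6.2783  x^+=1.4262  v^+=1.3990  a^+=-0.2348
step 3: x_pred=3.1225  r=-5.8225  x^+=1.4048  v^+=0.8053  a^+=-0.7498
step 4: x_pred=1.8045  r=-4.7545  x^+=0.4019  v^+=-0.4440  a^+=-1.1703
step 5: x_pred=-1.3046  r=0.7546  x^+=-1.0820  v^+=-2.0120  a^+=-1.1035
step 6: x_pred=-4.8741  r=6.1141  x^+=-3.0705  v^+=-3.2382  a^+=-0.5628
step 7: x_pred=-8.0350  r=6.9850  x^+=-5.9744  v^+=-3.6829  a^+=0.0550

v_post = -3.6829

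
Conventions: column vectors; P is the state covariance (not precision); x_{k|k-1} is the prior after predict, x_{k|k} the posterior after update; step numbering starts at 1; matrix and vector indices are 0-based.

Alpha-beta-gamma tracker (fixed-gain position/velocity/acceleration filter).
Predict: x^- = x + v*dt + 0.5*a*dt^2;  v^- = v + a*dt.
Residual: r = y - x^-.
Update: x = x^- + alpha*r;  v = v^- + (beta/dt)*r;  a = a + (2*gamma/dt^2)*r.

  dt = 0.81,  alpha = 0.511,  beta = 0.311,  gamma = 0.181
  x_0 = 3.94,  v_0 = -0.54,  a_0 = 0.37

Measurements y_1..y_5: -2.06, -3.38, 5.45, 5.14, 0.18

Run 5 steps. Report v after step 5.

step 1: x_pred=3.6240  r=-5.6840  x^+=0.7195  v^+=-2.4227  a^+=-2.7661
step 2: x_pred=-2.1503  r=-1.2297  x^+=-2.7787  v^+=-5.1354  a^+=-3.4446
step 3: x_pred=-8.0683  r=13.5183  x^+=-1.1605  v^+=-2.7351  a^+=4.0141
step 4: x_pred=-2.0591  r=7.1991  x^+=1.6197  v^+=3.2804  a^+=7.9861
step 5: x_pred=6.8966  r=-6.7166  x^+=3.4644  v^+=7.1703  a^+=4.2803

v_post = 7.1703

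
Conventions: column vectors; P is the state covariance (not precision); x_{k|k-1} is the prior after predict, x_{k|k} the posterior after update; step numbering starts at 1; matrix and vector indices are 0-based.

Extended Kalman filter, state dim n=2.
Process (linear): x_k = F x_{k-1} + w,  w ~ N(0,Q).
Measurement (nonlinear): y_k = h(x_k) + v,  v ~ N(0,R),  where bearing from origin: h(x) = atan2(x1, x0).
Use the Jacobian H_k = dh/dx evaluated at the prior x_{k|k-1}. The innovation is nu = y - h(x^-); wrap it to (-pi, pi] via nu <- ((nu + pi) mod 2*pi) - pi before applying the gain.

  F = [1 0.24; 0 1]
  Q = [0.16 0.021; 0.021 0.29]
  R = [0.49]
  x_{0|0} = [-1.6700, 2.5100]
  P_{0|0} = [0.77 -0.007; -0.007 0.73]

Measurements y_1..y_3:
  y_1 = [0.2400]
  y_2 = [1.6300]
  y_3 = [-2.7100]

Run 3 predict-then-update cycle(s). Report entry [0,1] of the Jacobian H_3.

H_jac[0,1] = 0.1127

step 1: x^-=[-1.0676, 2.5100]  P^-=[0.9687 0.1892; 0.1892 1.0200]  H_jac=[-0.3374 -0.1435]  S=[0.6396]  K=[-0.5534; -0.3287]  nu=[-1.7330]  x^+=[-0.1085, 3.0795]  P^+=[0.7728 0.0729; 0.0729 0.9509]
step 2: x^-=[0.6305, 3.0795]  P^-=[1.0226 0.3221; 0.3221 1.2409]  H_jac=[-0.3117 0.0638]  S=[0.5816]  K=[-0.5126; -0.0364]  nu=[0.2612]  x^+=[0.4967, 3.0700]  P^+=[0.8697 0.3112; 0.3112 1.2401]
step 3: x^-=[1.2335, 3.0700]  P^-=[1.2505 0.6299; 0.6299 1.5301]  H_jac=[-0.2805 0.1127]  S=[0.5680]  K=[-0.4925; -0.0074]  nu=[2.3844]  x^+=[0.0591, 3.0523]  P^+=[1.1128 0.6278; 0.6278 1.5301]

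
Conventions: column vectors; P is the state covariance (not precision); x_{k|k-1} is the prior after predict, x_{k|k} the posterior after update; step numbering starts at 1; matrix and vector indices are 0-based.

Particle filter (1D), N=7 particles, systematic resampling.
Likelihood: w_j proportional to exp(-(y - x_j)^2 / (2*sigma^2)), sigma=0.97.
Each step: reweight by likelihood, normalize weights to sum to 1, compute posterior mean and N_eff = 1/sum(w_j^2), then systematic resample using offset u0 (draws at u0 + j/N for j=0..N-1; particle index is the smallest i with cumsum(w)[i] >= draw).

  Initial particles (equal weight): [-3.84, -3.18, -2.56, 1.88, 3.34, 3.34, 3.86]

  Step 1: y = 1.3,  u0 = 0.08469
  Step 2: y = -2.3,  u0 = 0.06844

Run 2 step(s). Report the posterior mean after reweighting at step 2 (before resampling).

step 1: w=[0.0000, 0.0000, 0.0003, 0.7697, 0.1008, 0.1008, 0.0283]  mean=2.2288  Neff=1.6297  idx=[3, 3, 3, 3, 3, 4, 5]
step 2: w=[0.2000, 0.2000, 0.2000, 0.2000, 0.2000, 0.0001, 0.0001]  mean=1.8803  Neff=5.0020  idx=[0, 1, 1, 2, 3, 3, 4]

post_mean = 1.8803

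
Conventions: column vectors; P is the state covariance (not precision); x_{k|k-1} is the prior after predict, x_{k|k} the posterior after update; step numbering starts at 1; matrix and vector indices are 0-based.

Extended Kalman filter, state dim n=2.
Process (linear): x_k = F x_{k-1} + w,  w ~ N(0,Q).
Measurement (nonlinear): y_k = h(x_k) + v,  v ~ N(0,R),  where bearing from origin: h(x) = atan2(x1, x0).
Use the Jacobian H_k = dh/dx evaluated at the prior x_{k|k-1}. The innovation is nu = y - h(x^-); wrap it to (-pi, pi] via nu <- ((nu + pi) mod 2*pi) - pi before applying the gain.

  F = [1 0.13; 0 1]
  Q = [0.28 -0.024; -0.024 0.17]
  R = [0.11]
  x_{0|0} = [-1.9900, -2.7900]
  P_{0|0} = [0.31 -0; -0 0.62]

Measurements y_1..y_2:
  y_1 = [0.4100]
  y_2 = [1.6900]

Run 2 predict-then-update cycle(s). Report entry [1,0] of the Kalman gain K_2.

K[1,0] = 0.0562

step 1: x^-=[-2.3527, -2.7900]  P^-=[0.6005 0.0566; 0.0566 0.7900]  H_jac=[0.2095 -0.1766]  S=[0.1568]  K=[0.7384; -0.8143]  nu=[2.6814]  x^+=[-0.3728, -4.9734]  P^+=[0.5150 0.1509; 0.1509 0.6860]
step 2: x^-=[-1.0194, -4.9734]  P^-=[0.8458 0.2161; 0.2161 0.8560]  H_jac=[0.1930 -0.0396]  S=[0.1395]  K=[1.1084; 0.0562]  nu=[-2.8202]  x^+=[-4.1454, -5.1318]  P^+=[0.6744 0.2074; 0.2074 0.8556]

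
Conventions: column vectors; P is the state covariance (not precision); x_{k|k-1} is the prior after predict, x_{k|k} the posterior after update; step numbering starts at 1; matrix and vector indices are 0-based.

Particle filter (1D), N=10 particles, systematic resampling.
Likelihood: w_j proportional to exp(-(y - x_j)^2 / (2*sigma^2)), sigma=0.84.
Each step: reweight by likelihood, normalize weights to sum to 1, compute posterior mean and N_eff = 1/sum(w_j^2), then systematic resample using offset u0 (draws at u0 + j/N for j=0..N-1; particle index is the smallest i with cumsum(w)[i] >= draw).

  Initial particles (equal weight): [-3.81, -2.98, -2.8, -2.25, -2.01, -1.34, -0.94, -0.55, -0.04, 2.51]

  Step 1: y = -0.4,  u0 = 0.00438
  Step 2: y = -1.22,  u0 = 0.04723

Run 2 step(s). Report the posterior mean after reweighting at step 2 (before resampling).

post_mean = -0.8807

step 1: w=[0.0001, 0.0025, 0.0048, 0.0251, 0.0453, 0.1519, 0.2310, 0.2795, 0.2591, 0.0007]  mean=-0.7517  Neff=4.4561  idx=[2, 5, 5, 6, 6, 7, 7, 7, 8, 8]
step 2: w=[0.0245, 0.1420, 0.1420, 0.1357, 0.1357, 0.1044, 0.1044, 0.1044, 0.0535, 0.0535]  mean=-0.8807  Neff=8.6080  idx=[1, 1, 2, 3, 4, 4, 5, 6, 7, 9]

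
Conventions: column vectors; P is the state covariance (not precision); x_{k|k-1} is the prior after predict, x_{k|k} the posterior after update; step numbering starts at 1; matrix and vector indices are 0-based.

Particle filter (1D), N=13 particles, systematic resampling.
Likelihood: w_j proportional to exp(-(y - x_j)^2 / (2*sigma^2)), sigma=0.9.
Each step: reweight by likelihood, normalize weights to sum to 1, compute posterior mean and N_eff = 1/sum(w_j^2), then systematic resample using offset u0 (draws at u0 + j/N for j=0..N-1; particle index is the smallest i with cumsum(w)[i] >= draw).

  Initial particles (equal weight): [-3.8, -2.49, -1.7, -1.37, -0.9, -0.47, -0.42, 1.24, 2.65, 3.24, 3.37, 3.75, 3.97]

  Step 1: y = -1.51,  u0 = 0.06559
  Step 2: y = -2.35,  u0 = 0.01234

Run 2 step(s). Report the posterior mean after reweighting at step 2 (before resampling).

post_mean = -1.5657

step 1: w=[0.0090, 0.1269, 0.2245, 0.2268, 0.1825, 0.1178, 0.1103, 0.0022, 0.0000, 0.0000, 0.0000, 0.0000, 0.0000]  mean=-1.3060  Neff=5.6370  idx=[1, 2, 2, 2, 3, 3, 3, 4, 4, 4, 5, 6, 6]
step 2: w=[0.1622, 0.1265, 0.1265, 0.1265, 0.0908, 0.0908, 0.0908, 0.0448, 0.0448, 0.0448, 0.0185, 0.0165, 0.0165]  mean=-1.5657  Neff=9.4383  idx=[0, 0, 1, 1, 2, 2, 3, 4, 4, 5, 6, 7, 9]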